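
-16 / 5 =-3.20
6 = 6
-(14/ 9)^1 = -14/ 9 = -1.56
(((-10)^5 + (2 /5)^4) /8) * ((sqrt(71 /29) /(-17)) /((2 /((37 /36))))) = 48177071 * sqrt(2059) /3697500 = 591.24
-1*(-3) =3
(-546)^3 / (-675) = 6028568 / 25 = 241142.72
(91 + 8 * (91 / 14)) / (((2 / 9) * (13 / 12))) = 594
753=753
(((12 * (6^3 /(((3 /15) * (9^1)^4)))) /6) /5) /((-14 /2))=-16 /1701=-0.01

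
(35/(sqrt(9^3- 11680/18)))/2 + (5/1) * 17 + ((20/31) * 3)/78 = 15 * sqrt(721)/206 + 34265/403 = 86.98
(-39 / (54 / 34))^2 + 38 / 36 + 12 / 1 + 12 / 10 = 499957 / 810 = 617.23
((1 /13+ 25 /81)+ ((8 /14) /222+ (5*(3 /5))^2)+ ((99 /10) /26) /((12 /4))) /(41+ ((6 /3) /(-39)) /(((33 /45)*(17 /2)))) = 9705353669 /41811566580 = 0.23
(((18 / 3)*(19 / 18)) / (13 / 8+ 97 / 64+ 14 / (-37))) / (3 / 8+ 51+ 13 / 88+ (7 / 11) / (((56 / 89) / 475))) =3959296 / 918533007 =0.00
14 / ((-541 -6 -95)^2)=7 / 206082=0.00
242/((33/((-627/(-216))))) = 2299/108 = 21.29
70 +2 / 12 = 421 / 6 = 70.17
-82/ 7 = -11.71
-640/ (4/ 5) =-800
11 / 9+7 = 74 / 9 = 8.22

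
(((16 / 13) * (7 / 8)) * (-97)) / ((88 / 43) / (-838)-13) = 24467086 / 3045445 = 8.03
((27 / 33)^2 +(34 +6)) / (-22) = -4921 / 2662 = -1.85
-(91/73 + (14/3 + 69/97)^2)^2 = -34782024708364816/38213575614369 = -910.20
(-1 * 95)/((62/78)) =-3705/31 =-119.52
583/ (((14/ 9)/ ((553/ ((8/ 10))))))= 2072565/ 8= 259070.62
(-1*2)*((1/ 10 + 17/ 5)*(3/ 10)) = -2.10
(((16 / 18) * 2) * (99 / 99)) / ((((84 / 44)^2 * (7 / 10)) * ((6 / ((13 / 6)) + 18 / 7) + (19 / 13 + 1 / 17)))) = 2139280 / 21063483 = 0.10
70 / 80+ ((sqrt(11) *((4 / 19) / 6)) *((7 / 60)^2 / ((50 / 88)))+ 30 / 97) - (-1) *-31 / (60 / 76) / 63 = 539 *sqrt(11) / 641250+ 411391 / 733320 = 0.56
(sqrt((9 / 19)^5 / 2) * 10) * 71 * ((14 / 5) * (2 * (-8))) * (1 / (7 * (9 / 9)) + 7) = -24809.36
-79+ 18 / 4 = -149 / 2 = -74.50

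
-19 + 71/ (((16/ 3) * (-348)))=-35335/ 1856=-19.04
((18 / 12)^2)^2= 81 / 16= 5.06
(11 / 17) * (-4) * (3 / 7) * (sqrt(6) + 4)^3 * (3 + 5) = -8448 / 7 - 57024 * sqrt(6) / 119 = -2380.64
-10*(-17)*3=510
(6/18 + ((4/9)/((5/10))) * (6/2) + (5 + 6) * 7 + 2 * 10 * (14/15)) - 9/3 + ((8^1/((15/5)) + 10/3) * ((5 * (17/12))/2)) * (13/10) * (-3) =307/24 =12.79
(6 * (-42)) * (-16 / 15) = 1344 / 5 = 268.80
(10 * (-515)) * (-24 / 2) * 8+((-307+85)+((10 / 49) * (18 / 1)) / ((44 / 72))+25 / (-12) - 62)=494119.93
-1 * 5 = -5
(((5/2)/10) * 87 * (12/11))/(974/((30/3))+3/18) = 7830/32197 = 0.24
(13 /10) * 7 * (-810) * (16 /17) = -117936 /17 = -6937.41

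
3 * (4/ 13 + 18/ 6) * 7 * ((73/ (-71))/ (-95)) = 65919/ 87685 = 0.75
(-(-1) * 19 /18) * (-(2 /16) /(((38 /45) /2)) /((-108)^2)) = -5 /186624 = -0.00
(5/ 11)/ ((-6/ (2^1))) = -5/ 33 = -0.15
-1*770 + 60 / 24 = -1535 / 2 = -767.50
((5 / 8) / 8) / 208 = 5 / 13312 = 0.00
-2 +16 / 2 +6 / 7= 48 / 7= 6.86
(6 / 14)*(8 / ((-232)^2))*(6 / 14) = 9 / 329672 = 0.00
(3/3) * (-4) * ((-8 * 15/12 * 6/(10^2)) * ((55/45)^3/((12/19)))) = 25289/3645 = 6.94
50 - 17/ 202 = 10083/ 202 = 49.92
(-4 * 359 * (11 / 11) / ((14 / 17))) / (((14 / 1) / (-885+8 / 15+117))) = 70257736 / 735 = 95588.76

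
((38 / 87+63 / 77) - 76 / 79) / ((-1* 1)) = -22147 / 75603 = -0.29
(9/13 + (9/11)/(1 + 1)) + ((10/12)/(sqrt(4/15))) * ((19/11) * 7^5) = 46848.50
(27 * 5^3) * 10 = 33750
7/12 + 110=1327/12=110.58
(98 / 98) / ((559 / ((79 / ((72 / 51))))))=1343 / 13416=0.10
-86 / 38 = -43 / 19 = -2.26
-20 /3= -6.67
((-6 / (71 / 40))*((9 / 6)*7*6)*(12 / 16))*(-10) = 1597.18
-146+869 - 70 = 653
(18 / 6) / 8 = 0.38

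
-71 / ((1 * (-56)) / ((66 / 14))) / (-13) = -2343 / 5096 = -0.46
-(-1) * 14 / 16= 7 / 8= 0.88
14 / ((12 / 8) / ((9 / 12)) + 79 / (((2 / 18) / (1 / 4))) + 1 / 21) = 1176 / 15103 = 0.08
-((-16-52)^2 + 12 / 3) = -4628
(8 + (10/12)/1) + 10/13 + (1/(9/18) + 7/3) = 1087/78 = 13.94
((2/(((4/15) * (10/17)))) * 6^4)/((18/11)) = 10098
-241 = -241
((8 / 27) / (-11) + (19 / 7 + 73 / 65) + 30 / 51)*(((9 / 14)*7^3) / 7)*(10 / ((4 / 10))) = 25262560 / 7293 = 3463.95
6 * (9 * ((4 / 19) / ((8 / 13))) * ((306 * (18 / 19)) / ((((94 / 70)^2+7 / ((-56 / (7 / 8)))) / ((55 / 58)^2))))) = 38208610440000 / 13439505467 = 2843.01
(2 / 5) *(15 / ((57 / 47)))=94 / 19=4.95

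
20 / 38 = 10 / 19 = 0.53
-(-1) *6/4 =3/2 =1.50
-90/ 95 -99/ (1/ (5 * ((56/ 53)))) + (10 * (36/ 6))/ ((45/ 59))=-1345250/ 3021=-445.30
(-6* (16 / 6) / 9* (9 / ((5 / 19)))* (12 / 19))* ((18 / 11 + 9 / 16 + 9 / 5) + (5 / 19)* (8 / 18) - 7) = 1736044 / 15675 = 110.75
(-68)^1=-68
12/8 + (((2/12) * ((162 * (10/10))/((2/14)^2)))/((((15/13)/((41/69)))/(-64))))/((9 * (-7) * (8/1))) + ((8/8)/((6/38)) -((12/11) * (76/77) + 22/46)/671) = 36998398247/392152530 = 94.35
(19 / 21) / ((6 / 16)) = 152 / 63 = 2.41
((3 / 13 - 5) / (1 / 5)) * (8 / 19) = -2480 / 247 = -10.04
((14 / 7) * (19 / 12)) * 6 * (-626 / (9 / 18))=-23788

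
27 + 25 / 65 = 356 / 13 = 27.38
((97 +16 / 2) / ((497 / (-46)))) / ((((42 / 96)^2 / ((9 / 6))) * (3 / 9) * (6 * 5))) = -26496 / 3479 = -7.62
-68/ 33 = -2.06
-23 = -23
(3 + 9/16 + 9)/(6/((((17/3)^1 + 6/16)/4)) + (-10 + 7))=9715/752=12.92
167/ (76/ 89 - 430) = -14863/ 38194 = -0.39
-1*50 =-50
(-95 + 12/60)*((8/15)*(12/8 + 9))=-13272/25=-530.88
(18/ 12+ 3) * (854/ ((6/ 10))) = 6405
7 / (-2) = -7 / 2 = -3.50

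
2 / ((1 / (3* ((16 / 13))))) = 96 / 13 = 7.38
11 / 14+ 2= 39 / 14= 2.79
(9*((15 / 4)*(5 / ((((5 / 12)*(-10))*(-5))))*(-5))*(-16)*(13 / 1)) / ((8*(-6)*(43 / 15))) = -5265 / 86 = -61.22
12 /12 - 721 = -720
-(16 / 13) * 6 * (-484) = 46464 / 13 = 3574.15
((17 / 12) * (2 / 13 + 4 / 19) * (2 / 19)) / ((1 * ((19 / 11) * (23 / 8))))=22440 / 2050841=0.01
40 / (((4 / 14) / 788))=110320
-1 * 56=-56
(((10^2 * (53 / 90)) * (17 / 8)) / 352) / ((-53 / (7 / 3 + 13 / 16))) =-0.02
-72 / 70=-36 / 35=-1.03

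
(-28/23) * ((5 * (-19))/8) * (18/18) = 665/46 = 14.46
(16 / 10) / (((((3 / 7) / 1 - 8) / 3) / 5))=-168 / 53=-3.17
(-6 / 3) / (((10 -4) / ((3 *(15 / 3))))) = -5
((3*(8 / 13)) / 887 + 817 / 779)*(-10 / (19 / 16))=-79490720 / 8982649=-8.85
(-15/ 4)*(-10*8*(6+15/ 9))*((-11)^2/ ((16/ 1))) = 69575/ 4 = 17393.75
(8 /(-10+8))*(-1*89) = 356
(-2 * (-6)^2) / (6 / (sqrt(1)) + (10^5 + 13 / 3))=-216 / 300031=-0.00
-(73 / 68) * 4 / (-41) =73 / 697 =0.10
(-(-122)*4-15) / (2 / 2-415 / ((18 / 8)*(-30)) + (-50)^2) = 12771 / 67693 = 0.19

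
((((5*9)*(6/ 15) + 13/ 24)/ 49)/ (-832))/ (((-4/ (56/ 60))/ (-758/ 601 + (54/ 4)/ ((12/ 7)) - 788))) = -334364545/ 4032258048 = -0.08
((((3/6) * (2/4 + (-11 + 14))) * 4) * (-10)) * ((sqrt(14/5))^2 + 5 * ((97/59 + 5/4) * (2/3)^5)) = -4722452/14337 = -329.39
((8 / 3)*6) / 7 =16 / 7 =2.29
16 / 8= 2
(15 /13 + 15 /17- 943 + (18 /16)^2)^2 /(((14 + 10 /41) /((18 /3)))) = 371962.39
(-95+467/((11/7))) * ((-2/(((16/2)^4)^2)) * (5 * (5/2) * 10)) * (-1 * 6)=52125/2883584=0.02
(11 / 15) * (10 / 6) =11 / 9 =1.22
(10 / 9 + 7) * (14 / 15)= 1022 / 135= 7.57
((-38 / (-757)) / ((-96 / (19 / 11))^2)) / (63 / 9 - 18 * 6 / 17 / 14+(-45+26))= -42959 / 32922160128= -0.00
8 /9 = 0.89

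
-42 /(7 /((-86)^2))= -44376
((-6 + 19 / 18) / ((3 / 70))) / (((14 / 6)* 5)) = -89 / 9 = -9.89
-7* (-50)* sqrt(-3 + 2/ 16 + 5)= 175* sqrt(34)/ 2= 510.21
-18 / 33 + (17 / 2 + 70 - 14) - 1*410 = -7613 / 22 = -346.05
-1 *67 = -67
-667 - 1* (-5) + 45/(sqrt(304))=-662 + 45* sqrt(19)/76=-659.42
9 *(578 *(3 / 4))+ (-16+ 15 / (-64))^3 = -98867503 / 262144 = -377.15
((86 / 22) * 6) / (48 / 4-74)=-0.38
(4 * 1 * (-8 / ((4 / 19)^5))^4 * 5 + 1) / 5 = 187949867287729791033886869 / 335544320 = 560134253763347241.38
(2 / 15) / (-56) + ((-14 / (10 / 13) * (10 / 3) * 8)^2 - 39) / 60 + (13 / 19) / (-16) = 1127606251 / 287280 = 3925.11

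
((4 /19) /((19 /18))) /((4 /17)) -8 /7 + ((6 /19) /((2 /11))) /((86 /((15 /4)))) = -190789 /869288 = -0.22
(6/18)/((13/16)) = 16/39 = 0.41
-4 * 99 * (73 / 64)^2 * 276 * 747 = -106221062.71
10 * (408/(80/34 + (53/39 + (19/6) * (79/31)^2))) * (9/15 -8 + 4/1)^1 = -17676895392/30936001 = -571.40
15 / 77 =0.19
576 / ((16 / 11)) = 396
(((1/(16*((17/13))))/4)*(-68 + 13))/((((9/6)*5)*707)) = -143/1153824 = -0.00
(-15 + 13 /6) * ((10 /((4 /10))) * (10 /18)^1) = -9625 /54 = -178.24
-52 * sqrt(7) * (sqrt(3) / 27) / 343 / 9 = -52 * sqrt(21) / 83349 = -0.00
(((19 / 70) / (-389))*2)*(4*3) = -0.02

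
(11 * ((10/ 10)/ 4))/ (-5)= -11/ 20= -0.55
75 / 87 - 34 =-961 / 29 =-33.14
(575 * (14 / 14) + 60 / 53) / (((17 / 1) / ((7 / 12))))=19.77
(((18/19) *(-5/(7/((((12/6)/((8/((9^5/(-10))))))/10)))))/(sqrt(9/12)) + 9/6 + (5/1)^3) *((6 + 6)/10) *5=531441 *sqrt(3)/1330 + 759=1451.09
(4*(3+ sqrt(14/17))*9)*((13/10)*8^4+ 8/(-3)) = 56352*sqrt(238)/5+ 2873952/5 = 748661.66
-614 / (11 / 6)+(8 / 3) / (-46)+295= -30335 / 759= -39.97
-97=-97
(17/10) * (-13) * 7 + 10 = -1447/10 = -144.70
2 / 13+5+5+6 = 16.15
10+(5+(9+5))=29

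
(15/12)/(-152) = -5/608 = -0.01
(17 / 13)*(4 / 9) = 68 / 117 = 0.58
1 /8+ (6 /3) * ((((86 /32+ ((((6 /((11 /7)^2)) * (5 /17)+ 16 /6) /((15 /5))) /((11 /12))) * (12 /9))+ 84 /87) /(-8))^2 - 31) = -61.00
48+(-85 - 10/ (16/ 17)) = -381/ 8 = -47.62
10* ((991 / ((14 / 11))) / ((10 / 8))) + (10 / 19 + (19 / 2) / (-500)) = 6229.65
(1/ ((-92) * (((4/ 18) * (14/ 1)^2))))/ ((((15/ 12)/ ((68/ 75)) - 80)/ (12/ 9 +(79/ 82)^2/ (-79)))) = 1359609/ 324108835960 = 0.00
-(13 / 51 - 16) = 803 / 51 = 15.75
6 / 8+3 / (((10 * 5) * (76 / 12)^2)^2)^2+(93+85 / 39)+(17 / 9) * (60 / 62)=4181804346587484494749 / 42777349409518750000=97.76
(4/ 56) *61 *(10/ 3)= 305/ 21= 14.52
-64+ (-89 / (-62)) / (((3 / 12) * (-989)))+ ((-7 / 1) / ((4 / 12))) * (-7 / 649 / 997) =-1269742535889 / 19837997927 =-64.01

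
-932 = -932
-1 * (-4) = 4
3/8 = 0.38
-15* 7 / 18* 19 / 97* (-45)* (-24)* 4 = -4936.08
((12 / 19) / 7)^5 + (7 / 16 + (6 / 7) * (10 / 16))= 648021374503 / 665852734288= 0.97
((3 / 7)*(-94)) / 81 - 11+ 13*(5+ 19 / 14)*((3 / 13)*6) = 19454 / 189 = 102.93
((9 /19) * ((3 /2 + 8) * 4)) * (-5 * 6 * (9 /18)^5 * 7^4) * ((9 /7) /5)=-83349 /8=-10418.62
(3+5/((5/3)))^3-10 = 206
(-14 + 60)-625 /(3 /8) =-4862 /3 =-1620.67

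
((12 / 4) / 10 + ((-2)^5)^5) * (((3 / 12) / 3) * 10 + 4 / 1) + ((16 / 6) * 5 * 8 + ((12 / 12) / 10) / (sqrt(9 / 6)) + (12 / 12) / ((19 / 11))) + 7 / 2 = -61628264139 / 380 + sqrt(6) / 30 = -162179642.39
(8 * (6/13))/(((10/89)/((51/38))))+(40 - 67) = 21123/1235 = 17.10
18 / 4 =9 / 2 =4.50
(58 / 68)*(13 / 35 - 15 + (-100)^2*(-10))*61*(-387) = 1198230508368 / 595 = 2013832787.17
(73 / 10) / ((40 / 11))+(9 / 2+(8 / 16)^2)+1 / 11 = 30133 / 4400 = 6.85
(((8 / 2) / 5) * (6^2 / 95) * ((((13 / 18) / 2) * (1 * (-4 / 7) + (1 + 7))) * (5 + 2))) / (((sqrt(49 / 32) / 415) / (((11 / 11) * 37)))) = 33215936 * sqrt(2) / 665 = 70638.24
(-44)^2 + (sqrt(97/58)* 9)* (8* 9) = 324* sqrt(5626)/29 + 1936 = 2774.01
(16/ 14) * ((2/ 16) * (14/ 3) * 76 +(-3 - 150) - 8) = -400/ 3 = -133.33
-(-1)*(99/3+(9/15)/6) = 331/10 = 33.10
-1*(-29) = 29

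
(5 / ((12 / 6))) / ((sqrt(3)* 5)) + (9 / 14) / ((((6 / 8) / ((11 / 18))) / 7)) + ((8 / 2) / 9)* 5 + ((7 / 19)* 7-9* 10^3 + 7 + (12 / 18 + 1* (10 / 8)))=-6144109 / 684 + sqrt(3) / 6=-8982.33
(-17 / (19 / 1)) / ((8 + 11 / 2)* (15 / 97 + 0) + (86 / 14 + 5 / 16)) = -184688 / 1763409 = -0.10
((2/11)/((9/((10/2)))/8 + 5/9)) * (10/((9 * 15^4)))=0.00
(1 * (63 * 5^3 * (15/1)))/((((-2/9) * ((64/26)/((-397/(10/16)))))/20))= 5486788125/2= 2743394062.50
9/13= 0.69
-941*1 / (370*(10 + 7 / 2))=-941 / 4995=-0.19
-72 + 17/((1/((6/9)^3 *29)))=2000/27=74.07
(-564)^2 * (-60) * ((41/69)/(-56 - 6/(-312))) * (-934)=-189213552.09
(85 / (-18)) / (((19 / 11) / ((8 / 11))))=-340 / 171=-1.99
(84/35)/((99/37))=0.90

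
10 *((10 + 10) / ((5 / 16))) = 640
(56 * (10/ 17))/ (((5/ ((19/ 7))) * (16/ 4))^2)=361/ 595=0.61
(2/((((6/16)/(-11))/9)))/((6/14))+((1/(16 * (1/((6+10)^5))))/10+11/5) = 26619/5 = 5323.80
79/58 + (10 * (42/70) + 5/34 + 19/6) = 31579/2958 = 10.68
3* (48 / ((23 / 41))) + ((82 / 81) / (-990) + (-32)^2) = 1181037377 / 922185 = 1280.69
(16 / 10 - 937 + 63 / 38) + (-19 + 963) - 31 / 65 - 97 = -215431 / 2470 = -87.22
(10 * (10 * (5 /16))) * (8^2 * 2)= 4000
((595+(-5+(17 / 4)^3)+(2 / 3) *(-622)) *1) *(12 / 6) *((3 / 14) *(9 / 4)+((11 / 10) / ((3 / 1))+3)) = 156486899 / 80640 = 1940.56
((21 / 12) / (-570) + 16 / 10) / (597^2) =3641 / 812612520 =0.00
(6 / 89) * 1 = 6 / 89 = 0.07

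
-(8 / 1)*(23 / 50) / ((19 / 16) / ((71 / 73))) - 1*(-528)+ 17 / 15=54729559 / 104025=526.12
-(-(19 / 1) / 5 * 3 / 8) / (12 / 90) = 171 / 16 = 10.69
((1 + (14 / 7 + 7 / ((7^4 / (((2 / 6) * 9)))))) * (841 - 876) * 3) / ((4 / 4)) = -15480 / 49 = -315.92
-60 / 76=-15 / 19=-0.79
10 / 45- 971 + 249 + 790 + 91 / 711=16199 / 237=68.35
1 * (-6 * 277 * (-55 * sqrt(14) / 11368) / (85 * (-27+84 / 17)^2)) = 51799 * sqrt(14) / 266437500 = 0.00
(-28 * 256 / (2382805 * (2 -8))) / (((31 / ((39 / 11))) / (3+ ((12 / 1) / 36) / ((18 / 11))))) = 4030208 / 21938485635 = 0.00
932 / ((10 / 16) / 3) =22368 / 5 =4473.60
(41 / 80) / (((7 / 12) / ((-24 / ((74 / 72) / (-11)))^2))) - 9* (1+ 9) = 2773212642 / 47915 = 57877.76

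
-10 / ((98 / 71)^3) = -1789555 / 470596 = -3.80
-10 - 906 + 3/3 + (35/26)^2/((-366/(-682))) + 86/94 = -5295110021/5814276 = -910.71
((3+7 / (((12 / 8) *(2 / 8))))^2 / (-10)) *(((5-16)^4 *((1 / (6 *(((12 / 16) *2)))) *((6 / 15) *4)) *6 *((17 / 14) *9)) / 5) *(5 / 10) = -84127186 / 105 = -801211.30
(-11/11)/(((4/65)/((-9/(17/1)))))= 585/68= 8.60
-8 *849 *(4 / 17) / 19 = -84.11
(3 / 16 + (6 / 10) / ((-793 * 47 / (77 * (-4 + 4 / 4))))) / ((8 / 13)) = 570153 / 1834880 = 0.31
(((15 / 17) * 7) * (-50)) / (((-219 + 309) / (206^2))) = -7426300 / 51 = -145613.73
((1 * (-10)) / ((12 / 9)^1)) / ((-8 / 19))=285 / 16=17.81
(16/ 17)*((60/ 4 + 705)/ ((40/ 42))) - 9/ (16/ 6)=96309/ 136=708.15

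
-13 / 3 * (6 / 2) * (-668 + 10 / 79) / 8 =342953 / 316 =1085.29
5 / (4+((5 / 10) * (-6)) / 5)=25 / 17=1.47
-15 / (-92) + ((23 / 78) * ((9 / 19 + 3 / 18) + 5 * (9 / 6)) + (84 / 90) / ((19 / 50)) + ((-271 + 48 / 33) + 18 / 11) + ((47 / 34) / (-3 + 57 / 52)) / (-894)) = -4494158617331 / 17095287924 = -262.89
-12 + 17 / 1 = 5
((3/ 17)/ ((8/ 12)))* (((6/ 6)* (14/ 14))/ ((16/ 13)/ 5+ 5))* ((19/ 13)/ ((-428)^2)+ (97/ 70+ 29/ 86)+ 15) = 539414122059/ 639274424096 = 0.84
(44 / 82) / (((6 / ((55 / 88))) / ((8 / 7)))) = 0.06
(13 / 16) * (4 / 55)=13 / 220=0.06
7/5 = 1.40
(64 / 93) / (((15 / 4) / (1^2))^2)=1024 / 20925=0.05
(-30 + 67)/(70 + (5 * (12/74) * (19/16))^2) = 3241792/6214345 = 0.52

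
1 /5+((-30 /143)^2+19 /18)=2391737 /1840410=1.30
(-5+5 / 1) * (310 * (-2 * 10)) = 0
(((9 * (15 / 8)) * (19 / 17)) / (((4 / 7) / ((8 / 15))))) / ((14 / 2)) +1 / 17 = 2.57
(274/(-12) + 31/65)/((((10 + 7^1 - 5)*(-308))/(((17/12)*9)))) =0.08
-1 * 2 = -2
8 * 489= 3912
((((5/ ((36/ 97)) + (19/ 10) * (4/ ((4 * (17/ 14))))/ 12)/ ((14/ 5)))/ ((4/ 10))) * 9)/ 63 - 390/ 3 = -1923205/ 14994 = -128.26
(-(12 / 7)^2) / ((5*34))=-72 / 4165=-0.02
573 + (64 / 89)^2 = 4542829 / 7921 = 573.52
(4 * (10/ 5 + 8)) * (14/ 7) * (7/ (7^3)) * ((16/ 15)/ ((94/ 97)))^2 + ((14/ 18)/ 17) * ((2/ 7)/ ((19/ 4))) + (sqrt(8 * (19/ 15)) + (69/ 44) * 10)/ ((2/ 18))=6 * sqrt(570)/ 5 + 550400418639/ 3845802730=171.77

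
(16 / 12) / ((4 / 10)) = 10 / 3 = 3.33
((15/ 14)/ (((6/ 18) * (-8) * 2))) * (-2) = 0.40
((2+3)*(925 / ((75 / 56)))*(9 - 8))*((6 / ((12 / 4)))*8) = 165760 / 3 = 55253.33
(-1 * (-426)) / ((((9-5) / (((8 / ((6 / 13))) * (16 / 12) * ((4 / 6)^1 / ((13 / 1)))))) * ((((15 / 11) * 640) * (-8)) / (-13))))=10153 / 43200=0.24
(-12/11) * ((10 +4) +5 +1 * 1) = -21.82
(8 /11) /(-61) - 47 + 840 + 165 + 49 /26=16745939 /17446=959.87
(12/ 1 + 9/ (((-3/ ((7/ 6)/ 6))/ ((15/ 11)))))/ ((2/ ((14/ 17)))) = 203/ 44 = 4.61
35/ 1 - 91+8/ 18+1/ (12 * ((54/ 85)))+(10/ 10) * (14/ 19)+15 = -39.69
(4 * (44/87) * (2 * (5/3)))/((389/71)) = 124960/101529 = 1.23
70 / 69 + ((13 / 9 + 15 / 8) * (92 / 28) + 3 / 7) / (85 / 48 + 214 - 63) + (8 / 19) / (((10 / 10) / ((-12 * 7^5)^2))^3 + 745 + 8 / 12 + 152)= 4428104576860391107096992324414233368291616 / 4065614457746610372116182448345480817542877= 1.09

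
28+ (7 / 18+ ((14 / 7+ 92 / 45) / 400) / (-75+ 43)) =2725303 / 96000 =28.39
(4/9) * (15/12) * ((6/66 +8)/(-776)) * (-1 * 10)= 2225/38412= 0.06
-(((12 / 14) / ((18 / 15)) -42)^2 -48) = -81169 / 49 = -1656.51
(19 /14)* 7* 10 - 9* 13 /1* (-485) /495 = 2306 /11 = 209.64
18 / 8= 9 / 4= 2.25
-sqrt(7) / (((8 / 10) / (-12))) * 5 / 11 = 75 * sqrt(7) / 11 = 18.04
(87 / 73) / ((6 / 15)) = 2.98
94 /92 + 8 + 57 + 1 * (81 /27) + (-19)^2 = 19781 /46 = 430.02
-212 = -212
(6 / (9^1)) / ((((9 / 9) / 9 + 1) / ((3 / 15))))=3 / 25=0.12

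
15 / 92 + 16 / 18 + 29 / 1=24883 / 828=30.05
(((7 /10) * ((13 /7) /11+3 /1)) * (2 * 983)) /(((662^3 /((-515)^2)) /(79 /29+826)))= 76442660372055 /23136872858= 3303.93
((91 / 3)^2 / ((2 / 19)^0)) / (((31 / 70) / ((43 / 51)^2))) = 1476.98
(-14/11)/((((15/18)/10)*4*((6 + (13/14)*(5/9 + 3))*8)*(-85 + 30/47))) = 62181/102233560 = 0.00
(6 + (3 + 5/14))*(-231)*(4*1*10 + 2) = -90783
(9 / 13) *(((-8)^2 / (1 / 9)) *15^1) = 5981.54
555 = 555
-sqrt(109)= -10.44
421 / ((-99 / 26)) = -10946 / 99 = -110.57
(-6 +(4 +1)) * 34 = -34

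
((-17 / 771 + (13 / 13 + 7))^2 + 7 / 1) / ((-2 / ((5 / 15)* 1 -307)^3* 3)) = 339583421.83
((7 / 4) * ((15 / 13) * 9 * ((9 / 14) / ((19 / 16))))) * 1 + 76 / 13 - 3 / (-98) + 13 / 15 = 463121 / 27930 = 16.58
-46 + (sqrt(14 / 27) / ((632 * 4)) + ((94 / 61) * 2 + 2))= -2496 / 61 + sqrt(42) / 22752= -40.92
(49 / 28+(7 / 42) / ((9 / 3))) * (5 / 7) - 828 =-208331 / 252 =-826.71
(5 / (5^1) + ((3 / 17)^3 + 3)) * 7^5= 330744953 / 4913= 67320.36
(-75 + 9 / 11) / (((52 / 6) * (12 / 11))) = -102 / 13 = -7.85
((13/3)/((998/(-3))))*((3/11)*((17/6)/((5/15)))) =-663/21956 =-0.03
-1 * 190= -190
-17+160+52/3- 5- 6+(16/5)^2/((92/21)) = 261632/1725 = 151.67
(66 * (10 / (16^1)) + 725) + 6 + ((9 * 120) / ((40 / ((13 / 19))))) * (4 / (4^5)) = 3756575 / 4864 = 772.32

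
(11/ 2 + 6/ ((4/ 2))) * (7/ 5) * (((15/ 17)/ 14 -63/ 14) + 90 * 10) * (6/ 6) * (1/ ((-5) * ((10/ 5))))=-26643/ 25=-1065.72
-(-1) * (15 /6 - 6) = -3.50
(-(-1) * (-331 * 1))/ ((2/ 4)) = -662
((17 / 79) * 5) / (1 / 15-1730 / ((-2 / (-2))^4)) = -1275 / 2049971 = -0.00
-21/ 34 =-0.62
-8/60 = -2/15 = -0.13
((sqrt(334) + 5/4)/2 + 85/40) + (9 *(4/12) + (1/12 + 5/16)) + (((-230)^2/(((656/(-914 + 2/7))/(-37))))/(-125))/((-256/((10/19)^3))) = sqrt(334)/2 + 85578695/4609248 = 27.70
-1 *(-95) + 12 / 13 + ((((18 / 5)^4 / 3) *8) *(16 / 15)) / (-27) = 3178027 / 40625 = 78.23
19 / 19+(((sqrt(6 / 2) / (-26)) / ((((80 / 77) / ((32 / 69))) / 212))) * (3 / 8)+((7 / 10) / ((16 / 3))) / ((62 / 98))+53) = 268869 / 4960 - 4081 * sqrt(3) / 2990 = 51.84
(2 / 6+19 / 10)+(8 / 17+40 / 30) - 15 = -5591 / 510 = -10.96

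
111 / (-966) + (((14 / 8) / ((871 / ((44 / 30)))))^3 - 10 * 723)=-20767743188613752687 / 2872394623917000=-7230.11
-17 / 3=-5.67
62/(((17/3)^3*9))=186/4913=0.04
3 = 3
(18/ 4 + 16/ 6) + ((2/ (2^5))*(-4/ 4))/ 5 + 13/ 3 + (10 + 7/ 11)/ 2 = 14789/ 880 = 16.81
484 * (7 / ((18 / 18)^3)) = 3388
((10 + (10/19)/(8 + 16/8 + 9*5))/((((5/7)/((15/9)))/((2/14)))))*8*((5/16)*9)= 15690/209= 75.07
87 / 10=8.70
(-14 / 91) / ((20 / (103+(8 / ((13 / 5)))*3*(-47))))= 4301 / 1690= 2.54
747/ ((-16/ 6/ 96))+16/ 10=-134452/ 5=-26890.40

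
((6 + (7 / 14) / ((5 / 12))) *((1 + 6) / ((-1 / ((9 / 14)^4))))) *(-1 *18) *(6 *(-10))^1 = -3188646 / 343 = -9296.34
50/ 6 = 25/ 3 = 8.33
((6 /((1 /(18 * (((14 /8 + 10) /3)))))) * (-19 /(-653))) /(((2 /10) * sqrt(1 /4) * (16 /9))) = 361665 /5224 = 69.23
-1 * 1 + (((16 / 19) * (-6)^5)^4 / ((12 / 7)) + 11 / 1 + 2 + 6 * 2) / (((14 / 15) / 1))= 2096587495869760003321 / 1824494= 1149133675347663.52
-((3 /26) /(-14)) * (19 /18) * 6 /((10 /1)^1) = 19 /3640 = 0.01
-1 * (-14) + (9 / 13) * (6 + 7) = 23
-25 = -25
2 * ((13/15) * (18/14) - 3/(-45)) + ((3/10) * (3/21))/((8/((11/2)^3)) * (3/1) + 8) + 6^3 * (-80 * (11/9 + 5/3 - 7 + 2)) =83048460619/2276400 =36482.37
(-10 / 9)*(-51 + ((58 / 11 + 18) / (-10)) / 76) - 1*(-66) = 230800 / 1881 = 122.70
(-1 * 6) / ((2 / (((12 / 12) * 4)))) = -12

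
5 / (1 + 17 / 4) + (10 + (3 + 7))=20.95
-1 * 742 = -742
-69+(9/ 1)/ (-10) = -699/ 10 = -69.90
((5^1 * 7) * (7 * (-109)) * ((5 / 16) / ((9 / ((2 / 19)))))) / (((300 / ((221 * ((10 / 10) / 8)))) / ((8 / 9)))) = -1180361 / 147744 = -7.99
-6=-6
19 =19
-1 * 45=-45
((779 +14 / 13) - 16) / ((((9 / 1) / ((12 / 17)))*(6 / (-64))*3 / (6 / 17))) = -847616 / 11271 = -75.20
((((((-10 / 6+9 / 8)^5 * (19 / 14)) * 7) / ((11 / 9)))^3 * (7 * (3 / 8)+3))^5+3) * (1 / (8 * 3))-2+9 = 2069072452242172725858697734790426713321856871243816948069955377145367595477768801256709901102334062157771053821 / 290398473134776694221525319937040020881578736605488263455684339499541602613089654265688402793478012545085210624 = 7.12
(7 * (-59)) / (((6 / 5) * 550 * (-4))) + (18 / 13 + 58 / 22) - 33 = -989191 / 34320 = -28.82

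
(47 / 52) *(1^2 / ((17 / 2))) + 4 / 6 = 1025 / 1326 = 0.77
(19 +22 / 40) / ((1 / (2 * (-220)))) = -8602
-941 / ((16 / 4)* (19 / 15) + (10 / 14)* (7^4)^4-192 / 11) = -155265 / 3916738245700931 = -0.00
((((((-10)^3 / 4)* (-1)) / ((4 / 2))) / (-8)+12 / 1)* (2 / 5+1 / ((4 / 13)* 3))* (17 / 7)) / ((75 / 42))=-43877 / 6000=-7.31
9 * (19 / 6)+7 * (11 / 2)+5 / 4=273 / 4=68.25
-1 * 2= -2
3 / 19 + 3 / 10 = 87 / 190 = 0.46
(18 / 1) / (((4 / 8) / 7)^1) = 252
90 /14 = 45 /7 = 6.43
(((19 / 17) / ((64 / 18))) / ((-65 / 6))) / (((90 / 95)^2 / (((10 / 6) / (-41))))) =6859 / 5219136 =0.00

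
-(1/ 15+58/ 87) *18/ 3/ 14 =-11/ 35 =-0.31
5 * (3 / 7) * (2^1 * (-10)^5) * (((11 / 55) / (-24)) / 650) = 500 / 91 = 5.49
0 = 0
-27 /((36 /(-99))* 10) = 7.42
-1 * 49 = -49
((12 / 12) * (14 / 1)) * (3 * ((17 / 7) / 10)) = 10.20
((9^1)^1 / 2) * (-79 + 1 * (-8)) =-783 / 2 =-391.50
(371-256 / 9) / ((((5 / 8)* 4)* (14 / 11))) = 33913 / 315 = 107.66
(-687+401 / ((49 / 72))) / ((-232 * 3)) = 0.14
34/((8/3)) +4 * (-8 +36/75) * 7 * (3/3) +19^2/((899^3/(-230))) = -14372342861919/72657269900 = -197.81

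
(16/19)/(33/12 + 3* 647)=64/147725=0.00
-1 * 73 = -73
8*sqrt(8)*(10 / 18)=80*sqrt(2) / 9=12.57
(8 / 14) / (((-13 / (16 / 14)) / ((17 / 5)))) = -544 / 3185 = -0.17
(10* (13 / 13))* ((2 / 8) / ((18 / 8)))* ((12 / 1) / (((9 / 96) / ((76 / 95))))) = 1024 / 9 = 113.78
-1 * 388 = -388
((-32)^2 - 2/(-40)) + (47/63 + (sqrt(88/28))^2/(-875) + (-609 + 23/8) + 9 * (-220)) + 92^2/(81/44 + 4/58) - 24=3059044371017/1074717000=2846.37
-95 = -95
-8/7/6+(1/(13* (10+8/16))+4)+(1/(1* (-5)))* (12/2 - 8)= 5756/1365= 4.22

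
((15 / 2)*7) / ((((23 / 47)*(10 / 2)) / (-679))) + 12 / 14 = -4690935 / 322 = -14568.12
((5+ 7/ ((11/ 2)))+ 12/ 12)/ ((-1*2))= -40/ 11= -3.64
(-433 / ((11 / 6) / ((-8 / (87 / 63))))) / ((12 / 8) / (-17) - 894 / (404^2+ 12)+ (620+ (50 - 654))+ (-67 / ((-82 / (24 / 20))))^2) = 1817781586873200 / 22409820711773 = 81.12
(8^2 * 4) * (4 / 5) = 1024 / 5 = 204.80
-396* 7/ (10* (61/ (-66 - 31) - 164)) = 44814/ 26615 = 1.68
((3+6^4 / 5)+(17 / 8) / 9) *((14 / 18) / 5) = 661339 / 16200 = 40.82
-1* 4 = -4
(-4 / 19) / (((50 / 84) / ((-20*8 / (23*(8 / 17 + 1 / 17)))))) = 30464 / 6555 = 4.65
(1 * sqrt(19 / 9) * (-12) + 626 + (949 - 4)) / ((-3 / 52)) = -81692 / 3 + 208 * sqrt(19) / 3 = -26928.45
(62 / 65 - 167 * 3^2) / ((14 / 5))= -97633 / 182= -536.45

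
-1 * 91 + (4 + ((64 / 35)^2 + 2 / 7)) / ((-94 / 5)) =-1052538 / 11515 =-91.41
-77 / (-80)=77 / 80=0.96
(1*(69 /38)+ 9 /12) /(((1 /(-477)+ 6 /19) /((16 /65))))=5724 /2843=2.01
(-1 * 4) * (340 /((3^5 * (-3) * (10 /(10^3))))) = 136000 /729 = 186.56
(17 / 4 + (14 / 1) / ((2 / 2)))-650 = -2527 / 4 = -631.75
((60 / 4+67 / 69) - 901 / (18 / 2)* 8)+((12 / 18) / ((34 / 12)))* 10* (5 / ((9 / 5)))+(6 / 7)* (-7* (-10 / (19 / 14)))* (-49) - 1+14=-65338747 / 22287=-2931.70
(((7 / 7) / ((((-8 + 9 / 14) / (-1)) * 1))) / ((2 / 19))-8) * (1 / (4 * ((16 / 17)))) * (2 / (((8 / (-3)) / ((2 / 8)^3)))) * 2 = 35241 / 843776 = 0.04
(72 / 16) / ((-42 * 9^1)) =-1 / 84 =-0.01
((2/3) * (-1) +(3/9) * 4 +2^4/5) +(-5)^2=433/15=28.87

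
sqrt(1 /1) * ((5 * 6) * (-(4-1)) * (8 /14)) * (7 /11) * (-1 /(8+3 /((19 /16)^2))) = 3.23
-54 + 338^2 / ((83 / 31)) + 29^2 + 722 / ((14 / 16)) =25727603 / 581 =44281.59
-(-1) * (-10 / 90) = -1 / 9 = -0.11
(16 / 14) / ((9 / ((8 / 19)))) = 64 / 1197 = 0.05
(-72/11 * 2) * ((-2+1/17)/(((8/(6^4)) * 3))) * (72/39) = 559872/221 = 2533.36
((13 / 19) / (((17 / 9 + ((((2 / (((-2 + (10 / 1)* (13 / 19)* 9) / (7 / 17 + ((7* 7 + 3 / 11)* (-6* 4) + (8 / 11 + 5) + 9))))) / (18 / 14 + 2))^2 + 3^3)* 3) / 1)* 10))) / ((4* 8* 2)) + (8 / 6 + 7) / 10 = 206584174978444584239 / 247900385951820849120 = 0.83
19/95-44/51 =-169/255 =-0.66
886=886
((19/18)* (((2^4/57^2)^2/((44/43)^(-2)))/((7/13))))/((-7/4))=-12886016/453024116811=-0.00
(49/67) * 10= 490/67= 7.31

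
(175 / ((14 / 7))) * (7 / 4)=1225 / 8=153.12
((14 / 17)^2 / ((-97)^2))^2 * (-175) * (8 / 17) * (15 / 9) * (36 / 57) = -1075648000 / 2388279467323523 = -0.00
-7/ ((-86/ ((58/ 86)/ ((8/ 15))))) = 3045/ 29584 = 0.10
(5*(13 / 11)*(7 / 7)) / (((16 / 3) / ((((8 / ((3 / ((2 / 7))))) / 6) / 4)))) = 65 / 1848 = 0.04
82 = 82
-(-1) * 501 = 501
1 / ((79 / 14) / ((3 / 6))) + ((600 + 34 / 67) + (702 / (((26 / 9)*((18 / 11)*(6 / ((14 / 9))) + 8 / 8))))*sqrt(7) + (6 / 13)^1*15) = 18711*sqrt(7) / 563 + 41802785 / 68809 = 695.45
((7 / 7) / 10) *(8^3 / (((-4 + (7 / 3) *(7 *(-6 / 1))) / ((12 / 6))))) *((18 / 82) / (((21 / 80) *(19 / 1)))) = -4096 / 92701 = -0.04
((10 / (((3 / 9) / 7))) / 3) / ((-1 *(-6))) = 35 / 3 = 11.67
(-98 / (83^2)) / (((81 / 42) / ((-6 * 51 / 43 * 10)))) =466480 / 888681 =0.52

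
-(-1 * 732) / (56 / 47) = 8601 / 14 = 614.36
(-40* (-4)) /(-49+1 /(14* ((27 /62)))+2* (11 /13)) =-49140 /14479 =-3.39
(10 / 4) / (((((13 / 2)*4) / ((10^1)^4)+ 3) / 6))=75000 / 15013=5.00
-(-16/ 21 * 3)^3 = 4096/ 343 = 11.94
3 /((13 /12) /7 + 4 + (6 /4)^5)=2016 /7895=0.26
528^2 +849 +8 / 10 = 1398169 / 5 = 279633.80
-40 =-40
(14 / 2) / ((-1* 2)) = -3.50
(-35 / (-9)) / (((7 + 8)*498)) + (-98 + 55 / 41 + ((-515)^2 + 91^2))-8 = 150722332217 / 551286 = 273401.34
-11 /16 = -0.69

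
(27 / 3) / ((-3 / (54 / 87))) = -54 / 29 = -1.86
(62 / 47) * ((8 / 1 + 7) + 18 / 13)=13206 / 611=21.61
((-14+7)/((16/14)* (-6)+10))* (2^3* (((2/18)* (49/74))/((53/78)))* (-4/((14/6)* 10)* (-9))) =-321048/107855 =-2.98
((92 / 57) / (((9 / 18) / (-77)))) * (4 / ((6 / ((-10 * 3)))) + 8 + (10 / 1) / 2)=99176 / 57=1739.93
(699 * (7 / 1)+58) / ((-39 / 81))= -133677 / 13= -10282.85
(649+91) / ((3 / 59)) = 43660 / 3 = 14553.33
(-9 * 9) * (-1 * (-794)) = -64314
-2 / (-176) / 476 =1 / 41888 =0.00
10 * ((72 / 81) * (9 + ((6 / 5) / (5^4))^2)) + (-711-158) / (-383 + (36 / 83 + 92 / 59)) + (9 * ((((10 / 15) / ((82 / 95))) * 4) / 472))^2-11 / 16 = 27839272790799397941899 / 341180932804718750000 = 81.60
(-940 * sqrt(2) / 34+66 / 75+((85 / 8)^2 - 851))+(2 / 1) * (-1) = -1182767 / 1600 - 470 * sqrt(2) / 17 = -778.33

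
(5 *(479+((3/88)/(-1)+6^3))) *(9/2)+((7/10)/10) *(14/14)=68801933/4400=15636.80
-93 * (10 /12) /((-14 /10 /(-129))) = -99975 /14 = -7141.07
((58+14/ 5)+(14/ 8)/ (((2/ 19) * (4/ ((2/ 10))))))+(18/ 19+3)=199359/ 3040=65.58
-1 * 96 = -96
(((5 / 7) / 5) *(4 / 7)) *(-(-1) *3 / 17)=12 / 833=0.01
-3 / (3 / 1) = -1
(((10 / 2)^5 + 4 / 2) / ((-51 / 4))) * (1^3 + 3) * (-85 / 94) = 887.09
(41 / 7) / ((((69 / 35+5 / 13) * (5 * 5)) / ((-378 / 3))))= -33579 / 2680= -12.53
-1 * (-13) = 13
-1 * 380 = -380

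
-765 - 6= -771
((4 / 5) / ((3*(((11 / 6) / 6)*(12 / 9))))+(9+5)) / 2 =403 / 55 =7.33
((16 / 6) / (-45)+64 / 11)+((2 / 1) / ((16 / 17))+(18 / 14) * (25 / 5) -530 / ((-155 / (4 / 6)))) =42773677 / 2577960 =16.59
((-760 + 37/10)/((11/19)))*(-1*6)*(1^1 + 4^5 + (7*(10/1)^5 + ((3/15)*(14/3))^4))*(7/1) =1081759739222183/28125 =38462568505.68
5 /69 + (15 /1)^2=15530 /69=225.07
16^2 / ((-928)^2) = 1 / 3364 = 0.00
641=641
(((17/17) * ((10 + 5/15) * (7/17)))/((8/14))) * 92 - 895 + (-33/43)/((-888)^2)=-40342261691/192141888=-209.96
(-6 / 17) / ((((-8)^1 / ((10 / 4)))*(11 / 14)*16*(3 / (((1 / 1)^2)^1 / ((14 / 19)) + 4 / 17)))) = 1895 / 406912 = 0.00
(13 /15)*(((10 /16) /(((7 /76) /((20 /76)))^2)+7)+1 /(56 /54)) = 33293 /2940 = 11.32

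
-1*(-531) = 531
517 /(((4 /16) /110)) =227480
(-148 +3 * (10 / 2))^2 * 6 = 106134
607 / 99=6.13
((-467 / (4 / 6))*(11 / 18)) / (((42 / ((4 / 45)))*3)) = -5137 / 17010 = -0.30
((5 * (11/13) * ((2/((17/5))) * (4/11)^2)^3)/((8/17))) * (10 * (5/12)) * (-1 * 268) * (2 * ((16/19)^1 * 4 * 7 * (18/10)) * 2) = -9220915200000/11496303533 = -802.08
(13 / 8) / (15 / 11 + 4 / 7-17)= -0.11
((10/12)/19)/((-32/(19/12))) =-5/2304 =-0.00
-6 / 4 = -3 / 2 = -1.50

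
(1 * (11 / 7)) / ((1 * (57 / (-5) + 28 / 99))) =-5445 / 38521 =-0.14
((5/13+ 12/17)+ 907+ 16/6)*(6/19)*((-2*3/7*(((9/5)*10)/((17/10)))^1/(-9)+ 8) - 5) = 576055728/499681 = 1152.85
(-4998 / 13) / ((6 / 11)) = -9163 / 13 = -704.85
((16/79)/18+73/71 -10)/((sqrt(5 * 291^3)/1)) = -452339 * sqrt(1455)/21373907805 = -0.00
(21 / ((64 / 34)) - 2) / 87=293 / 2784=0.11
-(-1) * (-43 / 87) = -43 / 87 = -0.49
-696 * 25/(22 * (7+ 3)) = -870/11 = -79.09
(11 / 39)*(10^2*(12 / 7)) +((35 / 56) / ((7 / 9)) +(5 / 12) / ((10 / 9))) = 49.53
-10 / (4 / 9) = -45 / 2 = -22.50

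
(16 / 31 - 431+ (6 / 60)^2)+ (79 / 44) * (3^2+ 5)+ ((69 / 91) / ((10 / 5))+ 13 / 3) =-400.63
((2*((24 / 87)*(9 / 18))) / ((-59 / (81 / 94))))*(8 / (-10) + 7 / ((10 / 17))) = -0.04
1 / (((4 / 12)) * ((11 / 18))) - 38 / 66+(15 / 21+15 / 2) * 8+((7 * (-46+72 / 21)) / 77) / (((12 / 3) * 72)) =776539 / 11088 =70.03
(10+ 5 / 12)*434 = 27125 / 6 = 4520.83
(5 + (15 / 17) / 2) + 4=321 / 34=9.44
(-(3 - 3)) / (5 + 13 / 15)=0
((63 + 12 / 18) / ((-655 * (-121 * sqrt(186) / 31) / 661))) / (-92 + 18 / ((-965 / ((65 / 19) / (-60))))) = -462962417 * sqrt(186) / 481274545059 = -0.01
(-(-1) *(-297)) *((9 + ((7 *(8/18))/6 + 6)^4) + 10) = -10665709505/19683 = -541874.18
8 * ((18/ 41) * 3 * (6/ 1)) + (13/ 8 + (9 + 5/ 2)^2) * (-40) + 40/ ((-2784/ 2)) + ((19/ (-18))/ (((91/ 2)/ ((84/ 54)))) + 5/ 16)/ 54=-5724370396571/ 1081742688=-5291.80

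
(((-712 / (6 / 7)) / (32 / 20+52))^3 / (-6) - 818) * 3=-9630363833 / 16241202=-592.96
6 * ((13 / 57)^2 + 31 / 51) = 72892 / 18411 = 3.96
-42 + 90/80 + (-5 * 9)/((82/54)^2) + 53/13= -9844907/174824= -56.31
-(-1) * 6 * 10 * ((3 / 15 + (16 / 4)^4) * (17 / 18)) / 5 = 14518 / 5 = 2903.60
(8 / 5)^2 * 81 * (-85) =-88128 / 5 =-17625.60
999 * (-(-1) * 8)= 7992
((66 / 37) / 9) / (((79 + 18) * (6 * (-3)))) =-0.00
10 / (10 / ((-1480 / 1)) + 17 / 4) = 2.36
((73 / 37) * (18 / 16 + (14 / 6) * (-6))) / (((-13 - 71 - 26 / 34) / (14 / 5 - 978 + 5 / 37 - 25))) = -5912197219 / 19727290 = -299.70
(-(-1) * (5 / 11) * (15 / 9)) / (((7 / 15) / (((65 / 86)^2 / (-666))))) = -528125 / 379281672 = -0.00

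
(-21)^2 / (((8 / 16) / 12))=10584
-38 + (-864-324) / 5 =-1378 / 5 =-275.60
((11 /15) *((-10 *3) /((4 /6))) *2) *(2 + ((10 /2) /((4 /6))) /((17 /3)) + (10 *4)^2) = -1798929 /17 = -105819.35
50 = 50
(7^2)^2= 2401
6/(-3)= -2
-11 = -11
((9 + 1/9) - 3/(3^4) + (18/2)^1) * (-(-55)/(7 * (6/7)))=13420/81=165.68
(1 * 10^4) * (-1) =-10000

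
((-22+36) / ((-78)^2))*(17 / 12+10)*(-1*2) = -959 / 18252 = -0.05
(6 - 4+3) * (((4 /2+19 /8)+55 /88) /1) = 25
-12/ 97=-0.12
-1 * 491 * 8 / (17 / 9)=-35352 / 17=-2079.53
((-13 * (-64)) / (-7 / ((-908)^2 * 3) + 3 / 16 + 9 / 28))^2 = 51876258395426390016 / 19410236547025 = 2672623.71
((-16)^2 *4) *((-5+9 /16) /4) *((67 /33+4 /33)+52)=-2030032 /33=-61516.12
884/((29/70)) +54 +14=63852/29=2201.79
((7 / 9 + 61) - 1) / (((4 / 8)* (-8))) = -547 / 36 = -15.19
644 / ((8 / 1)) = 161 / 2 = 80.50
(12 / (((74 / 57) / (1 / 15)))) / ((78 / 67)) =1273 / 2405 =0.53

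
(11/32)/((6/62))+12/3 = 7.55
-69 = -69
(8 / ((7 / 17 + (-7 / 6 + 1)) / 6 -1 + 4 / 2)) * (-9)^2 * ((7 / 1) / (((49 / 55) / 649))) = 3174653.58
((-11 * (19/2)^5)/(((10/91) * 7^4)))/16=-354082157/1756160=-201.62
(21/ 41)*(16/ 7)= 48/ 41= 1.17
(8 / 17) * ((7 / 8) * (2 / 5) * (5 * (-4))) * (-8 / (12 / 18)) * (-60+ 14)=-30912 / 17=-1818.35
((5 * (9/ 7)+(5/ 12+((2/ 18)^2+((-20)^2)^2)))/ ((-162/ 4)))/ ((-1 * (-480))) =-362895553/ 44089920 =-8.23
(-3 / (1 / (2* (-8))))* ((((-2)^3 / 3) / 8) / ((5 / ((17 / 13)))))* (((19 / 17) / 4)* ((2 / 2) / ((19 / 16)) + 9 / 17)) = -1772 / 1105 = -1.60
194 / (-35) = -5.54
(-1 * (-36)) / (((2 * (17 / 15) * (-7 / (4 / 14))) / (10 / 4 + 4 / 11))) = -2430 / 1309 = -1.86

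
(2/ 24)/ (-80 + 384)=1/ 3648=0.00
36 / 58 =18 / 29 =0.62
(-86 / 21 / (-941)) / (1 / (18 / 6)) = 86 / 6587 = 0.01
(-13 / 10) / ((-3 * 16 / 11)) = 143 / 480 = 0.30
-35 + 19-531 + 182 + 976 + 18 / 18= 612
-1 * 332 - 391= -723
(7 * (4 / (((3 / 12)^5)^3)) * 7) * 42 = 8839042695168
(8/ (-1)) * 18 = -144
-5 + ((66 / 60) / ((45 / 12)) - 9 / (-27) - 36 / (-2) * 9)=11822 / 75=157.63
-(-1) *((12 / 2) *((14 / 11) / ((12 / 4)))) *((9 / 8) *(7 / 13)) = 1.54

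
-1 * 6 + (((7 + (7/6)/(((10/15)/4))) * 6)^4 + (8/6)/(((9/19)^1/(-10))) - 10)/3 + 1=1344251237/81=16595694.28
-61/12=-5.08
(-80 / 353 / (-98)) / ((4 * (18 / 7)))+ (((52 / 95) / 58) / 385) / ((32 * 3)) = 1733681 / 7702318800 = 0.00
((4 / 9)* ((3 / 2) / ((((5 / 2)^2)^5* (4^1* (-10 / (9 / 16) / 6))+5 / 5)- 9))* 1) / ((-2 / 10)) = 0.00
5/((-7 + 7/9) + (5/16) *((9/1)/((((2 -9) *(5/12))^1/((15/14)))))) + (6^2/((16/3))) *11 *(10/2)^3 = 950218065/102388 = 9280.56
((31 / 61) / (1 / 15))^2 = 216225 / 3721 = 58.11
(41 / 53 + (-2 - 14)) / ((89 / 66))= -53262 / 4717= -11.29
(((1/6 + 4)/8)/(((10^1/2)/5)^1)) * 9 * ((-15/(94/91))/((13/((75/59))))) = -590625/88736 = -6.66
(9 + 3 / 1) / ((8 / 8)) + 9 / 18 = 25 / 2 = 12.50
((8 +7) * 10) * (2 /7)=300 /7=42.86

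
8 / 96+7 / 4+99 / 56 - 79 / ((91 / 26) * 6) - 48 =-2697 / 56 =-48.16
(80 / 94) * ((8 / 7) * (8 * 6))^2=5898240 / 2303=2561.11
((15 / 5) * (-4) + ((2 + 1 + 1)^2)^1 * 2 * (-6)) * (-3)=612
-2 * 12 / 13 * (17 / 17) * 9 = -216 / 13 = -16.62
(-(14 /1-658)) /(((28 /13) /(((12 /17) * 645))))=2314260 /17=136132.94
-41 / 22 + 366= 8011 / 22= 364.14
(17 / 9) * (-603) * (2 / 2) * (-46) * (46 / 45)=2410124 / 45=53558.31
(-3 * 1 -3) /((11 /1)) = -6 /11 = -0.55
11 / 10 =1.10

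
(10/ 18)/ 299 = 5/ 2691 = 0.00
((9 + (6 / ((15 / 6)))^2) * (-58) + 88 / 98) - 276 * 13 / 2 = -3245248 / 1225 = -2649.18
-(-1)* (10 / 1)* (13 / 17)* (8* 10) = 10400 / 17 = 611.76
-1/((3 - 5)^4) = -1/16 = -0.06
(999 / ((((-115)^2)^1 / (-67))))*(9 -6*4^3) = 1003995 / 529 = 1897.91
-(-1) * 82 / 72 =41 / 36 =1.14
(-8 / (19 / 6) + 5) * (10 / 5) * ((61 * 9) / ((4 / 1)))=25803 / 38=679.03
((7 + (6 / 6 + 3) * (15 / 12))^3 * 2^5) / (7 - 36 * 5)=-55296 / 173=-319.63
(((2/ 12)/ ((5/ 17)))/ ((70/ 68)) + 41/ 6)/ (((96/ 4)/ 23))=178319/ 25200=7.08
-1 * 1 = -1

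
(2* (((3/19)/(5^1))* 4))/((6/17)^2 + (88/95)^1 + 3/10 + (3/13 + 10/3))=541008/10525393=0.05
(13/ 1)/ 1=13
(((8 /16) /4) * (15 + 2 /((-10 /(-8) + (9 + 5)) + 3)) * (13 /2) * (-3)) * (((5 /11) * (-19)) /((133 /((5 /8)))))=1075425 /719488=1.49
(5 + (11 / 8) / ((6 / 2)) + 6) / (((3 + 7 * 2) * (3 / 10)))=1375 / 612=2.25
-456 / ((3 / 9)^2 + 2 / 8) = -16416 / 13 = -1262.77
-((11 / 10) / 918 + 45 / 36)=-5743 / 4590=-1.25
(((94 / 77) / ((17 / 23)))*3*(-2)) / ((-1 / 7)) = 69.37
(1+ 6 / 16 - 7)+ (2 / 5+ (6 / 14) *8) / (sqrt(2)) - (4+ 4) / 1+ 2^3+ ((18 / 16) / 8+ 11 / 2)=1 / 64+ 67 *sqrt(2) / 35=2.72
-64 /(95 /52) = -3328 /95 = -35.03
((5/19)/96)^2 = 25/3326976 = 0.00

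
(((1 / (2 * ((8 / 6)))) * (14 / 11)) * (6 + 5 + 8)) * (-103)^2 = 4232991 / 44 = 96204.34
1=1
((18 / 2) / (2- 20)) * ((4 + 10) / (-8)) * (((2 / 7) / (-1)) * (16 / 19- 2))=11 / 38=0.29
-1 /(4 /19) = -4.75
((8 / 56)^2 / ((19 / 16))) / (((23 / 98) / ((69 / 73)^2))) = 0.07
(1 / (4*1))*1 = 1 / 4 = 0.25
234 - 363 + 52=-77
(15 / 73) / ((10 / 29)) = 87 / 146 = 0.60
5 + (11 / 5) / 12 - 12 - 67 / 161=-69869 / 9660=-7.23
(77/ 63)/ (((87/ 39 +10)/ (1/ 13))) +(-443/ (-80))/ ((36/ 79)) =5568043/ 457920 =12.16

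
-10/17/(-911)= 10/15487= 0.00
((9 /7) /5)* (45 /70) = 81 /490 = 0.17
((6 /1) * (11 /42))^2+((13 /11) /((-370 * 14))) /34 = 33487869 /13561240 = 2.47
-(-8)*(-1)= -8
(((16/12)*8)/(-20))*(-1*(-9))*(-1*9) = 216/5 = 43.20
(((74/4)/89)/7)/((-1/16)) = -296/623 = -0.48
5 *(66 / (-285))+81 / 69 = 7 / 437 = 0.02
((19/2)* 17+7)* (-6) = -1011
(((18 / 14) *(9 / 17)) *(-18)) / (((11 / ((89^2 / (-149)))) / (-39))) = -450403902 / 195041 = -2309.28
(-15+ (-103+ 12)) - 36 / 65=-6926 / 65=-106.55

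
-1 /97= -0.01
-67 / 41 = -1.63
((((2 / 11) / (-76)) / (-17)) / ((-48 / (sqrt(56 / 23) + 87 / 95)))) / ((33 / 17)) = -sqrt(322) / 7614288 - 29 / 20966880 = -0.00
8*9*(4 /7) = 288 /7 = 41.14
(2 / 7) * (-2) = -4 / 7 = -0.57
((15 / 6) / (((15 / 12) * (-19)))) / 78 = -1 / 741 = -0.00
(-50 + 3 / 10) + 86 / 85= -8277 / 170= -48.69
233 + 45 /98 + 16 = 24447 /98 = 249.46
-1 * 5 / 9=-5 / 9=-0.56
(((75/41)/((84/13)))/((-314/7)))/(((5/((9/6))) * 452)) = -195/46552384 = -0.00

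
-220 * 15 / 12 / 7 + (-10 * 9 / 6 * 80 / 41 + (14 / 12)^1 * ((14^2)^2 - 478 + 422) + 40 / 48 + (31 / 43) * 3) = 3308951021 / 74046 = 44687.78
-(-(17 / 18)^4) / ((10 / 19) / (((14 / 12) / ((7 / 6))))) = 1586899 / 1049760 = 1.51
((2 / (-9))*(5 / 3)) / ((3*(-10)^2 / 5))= -1 / 162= -0.01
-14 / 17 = -0.82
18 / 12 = 3 / 2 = 1.50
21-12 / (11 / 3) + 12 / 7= 1497 / 77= 19.44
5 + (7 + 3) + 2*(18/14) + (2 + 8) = 193/7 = 27.57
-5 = -5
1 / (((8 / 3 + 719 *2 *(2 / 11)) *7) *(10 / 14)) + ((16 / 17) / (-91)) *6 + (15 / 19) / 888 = -5726203549 / 94790073560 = -0.06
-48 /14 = -3.43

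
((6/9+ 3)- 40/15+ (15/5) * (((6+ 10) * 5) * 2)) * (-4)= -1924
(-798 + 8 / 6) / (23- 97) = 1195 / 111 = 10.77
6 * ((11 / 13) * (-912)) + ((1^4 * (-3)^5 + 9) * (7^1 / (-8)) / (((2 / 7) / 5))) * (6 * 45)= 50066307 / 52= 962813.60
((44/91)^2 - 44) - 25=-68.77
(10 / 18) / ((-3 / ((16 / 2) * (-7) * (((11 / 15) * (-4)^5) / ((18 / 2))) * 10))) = -6307840 / 729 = -8652.73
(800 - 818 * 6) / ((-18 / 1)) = 2054 / 9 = 228.22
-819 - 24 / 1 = -843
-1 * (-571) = 571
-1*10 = -10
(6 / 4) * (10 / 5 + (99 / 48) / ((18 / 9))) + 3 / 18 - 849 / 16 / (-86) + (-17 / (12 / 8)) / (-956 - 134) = 8010563 / 1499840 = 5.34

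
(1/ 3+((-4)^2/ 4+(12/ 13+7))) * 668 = 319304/ 39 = 8187.28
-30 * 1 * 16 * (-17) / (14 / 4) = 16320 / 7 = 2331.43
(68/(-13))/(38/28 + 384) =-952/70135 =-0.01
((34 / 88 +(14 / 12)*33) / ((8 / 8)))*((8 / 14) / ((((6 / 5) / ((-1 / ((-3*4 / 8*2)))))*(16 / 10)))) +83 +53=1550743 / 11088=139.86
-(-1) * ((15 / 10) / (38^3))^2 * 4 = 0.00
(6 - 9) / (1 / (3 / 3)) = -3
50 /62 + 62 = 1947 /31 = 62.81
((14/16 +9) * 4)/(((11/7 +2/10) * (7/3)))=1185/124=9.56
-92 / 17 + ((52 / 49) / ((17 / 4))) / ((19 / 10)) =-4916 / 931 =-5.28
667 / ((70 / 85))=11339 / 14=809.93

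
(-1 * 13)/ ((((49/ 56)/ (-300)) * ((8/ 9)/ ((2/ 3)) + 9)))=93600/ 217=431.34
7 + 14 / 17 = 133 / 17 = 7.82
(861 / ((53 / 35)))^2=908118225 / 2809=323288.79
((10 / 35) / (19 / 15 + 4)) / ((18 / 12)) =0.04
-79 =-79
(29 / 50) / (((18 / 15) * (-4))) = -29 / 240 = -0.12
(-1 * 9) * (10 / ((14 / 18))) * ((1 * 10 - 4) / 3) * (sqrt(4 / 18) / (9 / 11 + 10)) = -5940 * sqrt(2) / 833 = -10.08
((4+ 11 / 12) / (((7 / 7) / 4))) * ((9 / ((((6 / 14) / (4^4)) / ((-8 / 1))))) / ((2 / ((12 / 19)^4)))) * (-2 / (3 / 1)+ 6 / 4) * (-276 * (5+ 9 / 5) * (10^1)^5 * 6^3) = 296254865984716800000 / 130321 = 2273270355389513.59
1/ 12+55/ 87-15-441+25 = -49913/ 116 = -430.28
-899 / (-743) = 899 / 743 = 1.21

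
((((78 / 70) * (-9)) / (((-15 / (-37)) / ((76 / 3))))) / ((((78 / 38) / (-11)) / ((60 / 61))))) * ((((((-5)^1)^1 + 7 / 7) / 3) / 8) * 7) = -1175416 / 305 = -3853.82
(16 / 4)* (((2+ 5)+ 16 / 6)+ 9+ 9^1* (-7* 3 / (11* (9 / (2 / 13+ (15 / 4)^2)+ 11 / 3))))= 10552132 / 179817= 58.68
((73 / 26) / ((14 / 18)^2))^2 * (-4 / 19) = -34963569 / 7709611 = -4.54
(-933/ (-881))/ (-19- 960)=-933/ 862499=-0.00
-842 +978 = 136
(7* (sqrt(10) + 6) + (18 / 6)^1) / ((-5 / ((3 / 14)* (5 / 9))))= -15 / 14- sqrt(10) / 6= -1.60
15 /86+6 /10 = 333 /430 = 0.77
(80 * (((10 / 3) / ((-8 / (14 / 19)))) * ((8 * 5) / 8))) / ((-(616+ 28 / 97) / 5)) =24250 / 24339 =1.00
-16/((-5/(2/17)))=32/85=0.38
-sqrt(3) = -1.73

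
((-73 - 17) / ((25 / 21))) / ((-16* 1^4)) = 189 / 40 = 4.72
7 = 7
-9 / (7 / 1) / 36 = -1 / 28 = -0.04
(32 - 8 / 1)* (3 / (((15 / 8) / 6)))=1152 / 5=230.40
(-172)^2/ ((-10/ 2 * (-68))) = 7396/ 85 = 87.01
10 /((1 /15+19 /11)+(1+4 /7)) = 11550 /3887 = 2.97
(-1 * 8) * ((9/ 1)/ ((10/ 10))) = -72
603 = 603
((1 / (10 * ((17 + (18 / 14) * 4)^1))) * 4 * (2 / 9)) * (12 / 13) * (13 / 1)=112 / 2325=0.05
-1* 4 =-4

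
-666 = -666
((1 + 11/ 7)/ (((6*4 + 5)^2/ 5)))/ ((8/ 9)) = 405/ 23548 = 0.02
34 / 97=0.35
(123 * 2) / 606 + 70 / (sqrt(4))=3576 / 101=35.41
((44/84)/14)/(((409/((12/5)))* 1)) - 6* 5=-3006128/100205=-30.00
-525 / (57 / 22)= -3850 / 19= -202.63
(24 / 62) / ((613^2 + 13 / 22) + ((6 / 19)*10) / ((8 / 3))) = 627 / 608654713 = 0.00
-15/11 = -1.36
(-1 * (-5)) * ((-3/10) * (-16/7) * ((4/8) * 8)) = 96/7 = 13.71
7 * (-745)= -5215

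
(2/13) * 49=98/13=7.54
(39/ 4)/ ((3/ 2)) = 13/ 2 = 6.50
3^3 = 27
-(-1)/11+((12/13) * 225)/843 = 13553/40183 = 0.34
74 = 74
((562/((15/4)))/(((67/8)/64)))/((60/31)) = 8920064/15075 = 591.71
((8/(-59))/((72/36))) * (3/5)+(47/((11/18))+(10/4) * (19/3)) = 1804903/19470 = 92.70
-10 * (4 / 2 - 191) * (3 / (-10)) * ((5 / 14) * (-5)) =2025 / 2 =1012.50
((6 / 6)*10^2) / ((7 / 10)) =1000 / 7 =142.86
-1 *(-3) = 3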